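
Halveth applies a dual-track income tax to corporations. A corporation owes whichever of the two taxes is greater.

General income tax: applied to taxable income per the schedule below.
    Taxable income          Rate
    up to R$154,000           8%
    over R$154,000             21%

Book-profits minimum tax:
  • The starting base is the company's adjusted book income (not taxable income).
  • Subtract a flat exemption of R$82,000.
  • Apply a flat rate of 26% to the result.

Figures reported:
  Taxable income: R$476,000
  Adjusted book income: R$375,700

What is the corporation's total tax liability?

Book-profits minimum tax:
  Base (adjusted book income): R$375,700
  Less exemption R$82,000 → base R$293,700
  R$293,700 × 26% = R$76,362

General income tax:
  R$154,000 × 8% = R$12,320
  R$322,000 × 21% = R$67,620
  → R$79,940

R$79,940 > R$76,362, so the general income tax governs.

R$79,940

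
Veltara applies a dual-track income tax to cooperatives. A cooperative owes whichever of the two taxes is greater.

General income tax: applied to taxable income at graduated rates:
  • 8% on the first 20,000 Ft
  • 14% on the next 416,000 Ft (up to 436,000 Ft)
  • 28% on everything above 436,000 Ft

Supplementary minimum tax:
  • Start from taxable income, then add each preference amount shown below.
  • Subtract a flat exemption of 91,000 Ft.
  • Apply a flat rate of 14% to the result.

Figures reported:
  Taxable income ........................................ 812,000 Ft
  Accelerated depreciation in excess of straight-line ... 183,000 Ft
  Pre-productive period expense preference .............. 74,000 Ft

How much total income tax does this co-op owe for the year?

165,120 Ft

Supplementary minimum tax:
  Adjusted income: 812,000 Ft + 183,000 Ft + 74,000 Ft = 1,069,000 Ft
  Less exemption 91,000 Ft → base 978,000 Ft
  978,000 Ft × 14% = 136,920 Ft

General income tax:
  20,000 Ft × 8% = 1,600 Ft
  416,000 Ft × 14% = 58,240 Ft
  376,000 Ft × 28% = 105,280 Ft
  → 165,120 Ft

165,120 Ft > 136,920 Ft, so the general income tax governs.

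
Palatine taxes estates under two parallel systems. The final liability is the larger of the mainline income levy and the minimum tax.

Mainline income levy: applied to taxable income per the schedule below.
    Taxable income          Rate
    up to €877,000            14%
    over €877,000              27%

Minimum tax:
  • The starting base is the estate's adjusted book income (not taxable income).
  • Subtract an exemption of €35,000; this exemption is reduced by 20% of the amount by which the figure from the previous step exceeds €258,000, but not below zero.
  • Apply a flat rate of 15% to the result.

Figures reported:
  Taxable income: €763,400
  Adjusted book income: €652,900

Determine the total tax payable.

€106,876

Mainline income levy:
  €763,400 × 14% = €106,876

Minimum tax:
  Base (adjusted book income): €652,900
  Exemption: 20% × (€652,900 − €258,000) = €78,980 ≥ €35,000, so the exemption is fully phased out
  Base: €652,900 − €0 = €652,900
  €652,900 × 15% = €97,935

€106,876 > €97,935, so the mainline income levy governs.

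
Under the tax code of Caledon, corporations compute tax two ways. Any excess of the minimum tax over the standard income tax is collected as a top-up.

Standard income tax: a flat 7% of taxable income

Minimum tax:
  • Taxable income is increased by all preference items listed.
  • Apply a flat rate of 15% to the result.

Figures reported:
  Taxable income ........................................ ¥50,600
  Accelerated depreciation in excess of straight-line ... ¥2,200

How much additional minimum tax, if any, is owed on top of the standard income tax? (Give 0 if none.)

¥4,378

Minimum tax:
  Adjusted income: ¥50,600 + ¥2,200 = ¥52,800
  ¥52,800 × 15% = ¥7,920

Standard income tax:
  ¥50,600 × 7% = ¥3,542

Excess of minimum tax over standard income tax: ¥7,920 − ¥3,542 = ¥4,378.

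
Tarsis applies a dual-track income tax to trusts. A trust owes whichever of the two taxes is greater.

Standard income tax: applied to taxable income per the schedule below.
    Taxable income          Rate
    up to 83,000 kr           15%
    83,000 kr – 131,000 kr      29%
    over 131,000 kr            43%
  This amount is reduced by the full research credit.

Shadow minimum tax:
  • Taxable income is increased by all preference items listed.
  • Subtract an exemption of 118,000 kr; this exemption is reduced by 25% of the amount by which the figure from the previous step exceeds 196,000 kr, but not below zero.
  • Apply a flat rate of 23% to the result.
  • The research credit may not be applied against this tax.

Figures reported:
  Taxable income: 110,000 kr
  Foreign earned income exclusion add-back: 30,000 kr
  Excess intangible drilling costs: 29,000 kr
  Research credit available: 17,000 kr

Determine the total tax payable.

11,730 kr

Shadow minimum tax:
  Adjusted income: 110,000 kr + 30,000 kr + 29,000 kr = 169,000 kr
  Exemption: 169,000 kr ≤ 196,000 kr, so full 118,000 kr applies
  Base: 169,000 kr − 118,000 kr = 51,000 kr
  51,000 kr × 23% = 11,730 kr

Standard income tax:
  83,000 kr × 15% = 12,450 kr
  27,000 kr × 29% = 7,830 kr
  → 20,280 kr
  Less research credit 17,000 kr → 3,280 kr

11,730 kr > 3,280 kr, so the shadow minimum tax is the binding amount.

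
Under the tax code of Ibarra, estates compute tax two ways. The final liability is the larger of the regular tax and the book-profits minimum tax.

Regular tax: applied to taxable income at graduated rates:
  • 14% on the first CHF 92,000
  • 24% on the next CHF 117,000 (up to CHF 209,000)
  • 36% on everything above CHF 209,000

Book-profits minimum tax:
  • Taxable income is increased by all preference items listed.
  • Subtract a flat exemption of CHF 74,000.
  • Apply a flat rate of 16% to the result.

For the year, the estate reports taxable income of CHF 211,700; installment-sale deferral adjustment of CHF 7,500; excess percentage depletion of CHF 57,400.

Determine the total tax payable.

Book-profits minimum tax:
  Adjusted income: CHF 211,700 + CHF 7,500 + CHF 57,400 = CHF 276,600
  Less exemption CHF 74,000 → base CHF 202,600
  CHF 202,600 × 16% = CHF 32,416

Regular tax:
  CHF 92,000 × 14% = CHF 12,880
  CHF 117,000 × 24% = CHF 28,080
  CHF 2,700 × 36% = CHF 972
  → CHF 41,932

CHF 41,932 > CHF 32,416, so the regular tax governs.

CHF 41,932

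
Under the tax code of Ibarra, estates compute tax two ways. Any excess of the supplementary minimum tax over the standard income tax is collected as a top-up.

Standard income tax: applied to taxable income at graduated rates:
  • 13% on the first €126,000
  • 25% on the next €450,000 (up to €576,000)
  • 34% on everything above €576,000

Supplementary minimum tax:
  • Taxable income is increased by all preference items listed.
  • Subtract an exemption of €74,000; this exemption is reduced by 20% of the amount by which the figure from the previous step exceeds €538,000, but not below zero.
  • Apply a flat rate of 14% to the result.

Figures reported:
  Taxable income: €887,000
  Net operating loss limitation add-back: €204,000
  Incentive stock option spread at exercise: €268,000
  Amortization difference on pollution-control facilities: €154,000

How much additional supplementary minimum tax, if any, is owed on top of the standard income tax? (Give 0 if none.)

€0

Supplementary minimum tax:
  Adjusted income: €887,000 + €204,000 + €268,000 + €154,000 = €1,513,000
  Exemption: 20% × (€1,513,000 − €538,000) = €195,000 ≥ €74,000, so the exemption is fully phased out
  Base: €1,513,000 − €0 = €1,513,000
  €1,513,000 × 14% = €211,820

Standard income tax:
  €126,000 × 13% = €16,380
  €450,000 × 25% = €112,500
  €311,000 × 34% = €105,740
  → €234,620

€211,820 ≤ €234,620, so no add-on is due.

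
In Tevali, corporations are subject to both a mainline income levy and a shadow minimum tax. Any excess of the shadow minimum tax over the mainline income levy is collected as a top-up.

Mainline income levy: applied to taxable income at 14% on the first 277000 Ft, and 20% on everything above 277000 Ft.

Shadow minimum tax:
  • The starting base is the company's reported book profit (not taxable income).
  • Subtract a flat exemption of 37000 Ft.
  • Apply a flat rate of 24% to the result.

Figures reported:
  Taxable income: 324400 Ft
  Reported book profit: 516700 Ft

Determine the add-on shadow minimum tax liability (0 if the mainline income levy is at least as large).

66868 Ft

Mainline income levy:
  277000 Ft × 14% = 38780 Ft
  47400 Ft × 20% = 9480 Ft
  → 48260 Ft

Shadow minimum tax:
  Base (reported book profit): 516700 Ft
  Less exemption 37000 Ft → base 479700 Ft
  479700 Ft × 24% = 115128 Ft

Excess of shadow minimum tax over mainline income levy: 115128 Ft − 48260 Ft = 66868 Ft.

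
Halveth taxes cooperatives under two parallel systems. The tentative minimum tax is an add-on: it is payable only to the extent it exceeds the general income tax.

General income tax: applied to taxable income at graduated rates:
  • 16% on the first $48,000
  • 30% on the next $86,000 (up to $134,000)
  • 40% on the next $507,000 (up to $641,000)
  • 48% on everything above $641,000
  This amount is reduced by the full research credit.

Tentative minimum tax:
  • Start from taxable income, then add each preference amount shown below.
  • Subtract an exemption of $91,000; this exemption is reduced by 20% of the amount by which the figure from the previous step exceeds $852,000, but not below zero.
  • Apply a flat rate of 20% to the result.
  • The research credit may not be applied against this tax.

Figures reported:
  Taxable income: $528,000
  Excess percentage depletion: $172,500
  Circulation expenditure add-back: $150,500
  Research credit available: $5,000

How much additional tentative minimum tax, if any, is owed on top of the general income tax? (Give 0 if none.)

General income tax:
  $48,000 × 16% = $7,680
  $86,000 × 30% = $25,800
  $394,000 × 40% = $157,600
  → $191,080
  Less research credit $5,000 → $186,080

Tentative minimum tax:
  Adjusted income: $528,000 + $172,500 + $150,500 = $851,000
  Exemption: $851,000 ≤ $852,000, so full $91,000 applies
  Base: $851,000 − $91,000 = $760,000
  $760,000 × 20% = $152,000

$152,000 ≤ $186,080, so no add-on is due.

$0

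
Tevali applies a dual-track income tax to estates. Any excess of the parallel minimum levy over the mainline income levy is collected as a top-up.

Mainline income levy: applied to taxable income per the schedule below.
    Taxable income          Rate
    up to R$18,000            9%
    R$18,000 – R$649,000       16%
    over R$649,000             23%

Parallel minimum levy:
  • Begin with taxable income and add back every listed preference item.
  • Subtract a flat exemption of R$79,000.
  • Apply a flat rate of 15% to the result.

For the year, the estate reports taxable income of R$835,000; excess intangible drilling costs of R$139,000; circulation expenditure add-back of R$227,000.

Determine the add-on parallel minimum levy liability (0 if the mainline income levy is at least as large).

R$22,940

Parallel minimum levy:
  Adjusted income: R$835,000 + R$139,000 + R$227,000 = R$1,201,000
  Less exemption R$79,000 → base R$1,122,000
  R$1,122,000 × 15% = R$168,300

Mainline income levy:
  R$18,000 × 9% = R$1,620
  R$631,000 × 16% = R$100,960
  R$186,000 × 23% = R$42,780
  → R$145,360

Excess of parallel minimum levy over mainline income levy: R$168,300 − R$145,360 = R$22,940.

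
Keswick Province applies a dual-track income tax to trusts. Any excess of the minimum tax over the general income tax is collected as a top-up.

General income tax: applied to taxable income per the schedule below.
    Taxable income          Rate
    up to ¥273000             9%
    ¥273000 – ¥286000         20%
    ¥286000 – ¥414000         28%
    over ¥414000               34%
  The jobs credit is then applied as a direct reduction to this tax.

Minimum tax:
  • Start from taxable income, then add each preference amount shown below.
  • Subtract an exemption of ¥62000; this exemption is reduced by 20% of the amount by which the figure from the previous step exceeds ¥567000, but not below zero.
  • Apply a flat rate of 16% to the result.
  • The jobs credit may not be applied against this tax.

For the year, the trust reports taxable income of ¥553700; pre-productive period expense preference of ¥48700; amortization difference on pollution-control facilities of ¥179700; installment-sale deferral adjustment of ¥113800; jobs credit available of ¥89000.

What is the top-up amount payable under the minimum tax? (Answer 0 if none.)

Minimum tax:
  Adjusted income: ¥553700 + ¥48700 + ¥179700 + ¥113800 = ¥895900
  Exemption: 20% × (¥895900 − ¥567000) = ¥65780 ≥ ¥62000, so the exemption is fully phased out
  Base: ¥895900 − ¥0 = ¥895900
  ¥895900 × 16% = ¥143344

General income tax:
  ¥273000 × 9% = ¥24570
  ¥13000 × 20% = ¥2600
  ¥128000 × 28% = ¥35840
  ¥139700 × 34% = ¥47498
  → ¥110508
  Less jobs credit ¥89000 → ¥21508

Excess of minimum tax over general income tax: ¥143344 − ¥21508 = ¥121836.

¥121836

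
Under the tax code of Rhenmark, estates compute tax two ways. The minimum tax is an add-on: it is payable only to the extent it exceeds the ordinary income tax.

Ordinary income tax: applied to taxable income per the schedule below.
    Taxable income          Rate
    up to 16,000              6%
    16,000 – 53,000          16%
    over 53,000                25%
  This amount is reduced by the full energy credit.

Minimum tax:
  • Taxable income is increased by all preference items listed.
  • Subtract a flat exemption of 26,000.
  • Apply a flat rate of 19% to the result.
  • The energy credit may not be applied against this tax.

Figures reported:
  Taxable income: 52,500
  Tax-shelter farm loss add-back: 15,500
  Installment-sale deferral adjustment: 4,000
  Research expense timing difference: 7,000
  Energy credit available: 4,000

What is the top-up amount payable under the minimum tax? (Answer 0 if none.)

Minimum tax:
  Adjusted income: 52,500 + 15,500 + 4,000 + 7,000 = 79,000
  Less exemption 26,000 → base 53,000
  53,000 × 19% = 10,070

Ordinary income tax:
  16,000 × 6% = 960
  36,500 × 16% = 5,840
  → 6,800
  Less energy credit 4,000 → 2,800

Excess of minimum tax over ordinary income tax: 10,070 − 2,800 = 7,270.

7,270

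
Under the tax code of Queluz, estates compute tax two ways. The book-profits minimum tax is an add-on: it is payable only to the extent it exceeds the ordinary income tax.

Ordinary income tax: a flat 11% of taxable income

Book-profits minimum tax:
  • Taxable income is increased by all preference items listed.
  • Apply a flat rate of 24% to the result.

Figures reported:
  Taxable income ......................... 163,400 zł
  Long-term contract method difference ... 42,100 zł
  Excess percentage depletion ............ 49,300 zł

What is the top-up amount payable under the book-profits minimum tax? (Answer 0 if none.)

43,178 zł

Book-profits minimum tax:
  Adjusted income: 163,400 zł + 42,100 zł + 49,300 zł = 254,800 zł
  254,800 zł × 24% = 61,152 zł

Ordinary income tax:
  163,400 zł × 11% = 17,974 zł

Excess of book-profits minimum tax over ordinary income tax: 61,152 zł − 17,974 zł = 43,178 zł.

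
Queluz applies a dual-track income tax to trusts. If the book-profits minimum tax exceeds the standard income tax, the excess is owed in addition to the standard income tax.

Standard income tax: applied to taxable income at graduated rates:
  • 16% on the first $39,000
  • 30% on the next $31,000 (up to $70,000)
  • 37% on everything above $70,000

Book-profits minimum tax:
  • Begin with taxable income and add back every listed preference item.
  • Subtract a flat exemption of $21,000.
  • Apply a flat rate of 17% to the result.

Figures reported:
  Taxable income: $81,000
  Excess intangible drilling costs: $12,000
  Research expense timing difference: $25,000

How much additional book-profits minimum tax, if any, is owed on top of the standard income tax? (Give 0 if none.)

Standard income tax:
  $39,000 × 16% = $6,240
  $31,000 × 30% = $9,300
  $11,000 × 37% = $4,070
  → $19,610

Book-profits minimum tax:
  Adjusted income: $81,000 + $12,000 + $25,000 = $118,000
  Less exemption $21,000 → base $97,000
  $97,000 × 17% = $16,490

$16,490 ≤ $19,610, so no add-on is due.

$0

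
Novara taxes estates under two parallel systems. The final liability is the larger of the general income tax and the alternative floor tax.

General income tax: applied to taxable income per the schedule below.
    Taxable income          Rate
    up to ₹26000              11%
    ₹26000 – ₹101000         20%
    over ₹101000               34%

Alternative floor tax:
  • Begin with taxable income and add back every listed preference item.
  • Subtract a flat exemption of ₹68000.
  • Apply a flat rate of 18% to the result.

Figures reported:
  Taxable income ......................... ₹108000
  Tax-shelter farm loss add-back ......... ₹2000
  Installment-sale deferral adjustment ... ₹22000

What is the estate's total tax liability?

₹20240

General income tax:
  ₹26000 × 11% = ₹2860
  ₹75000 × 20% = ₹15000
  ₹7000 × 34% = ₹2380
  → ₹20240

Alternative floor tax:
  Adjusted income: ₹108000 + ₹2000 + ₹22000 = ₹132000
  Less exemption ₹68000 → base ₹64000
  ₹64000 × 18% = ₹11520

₹20240 > ₹11520, so the general income tax governs.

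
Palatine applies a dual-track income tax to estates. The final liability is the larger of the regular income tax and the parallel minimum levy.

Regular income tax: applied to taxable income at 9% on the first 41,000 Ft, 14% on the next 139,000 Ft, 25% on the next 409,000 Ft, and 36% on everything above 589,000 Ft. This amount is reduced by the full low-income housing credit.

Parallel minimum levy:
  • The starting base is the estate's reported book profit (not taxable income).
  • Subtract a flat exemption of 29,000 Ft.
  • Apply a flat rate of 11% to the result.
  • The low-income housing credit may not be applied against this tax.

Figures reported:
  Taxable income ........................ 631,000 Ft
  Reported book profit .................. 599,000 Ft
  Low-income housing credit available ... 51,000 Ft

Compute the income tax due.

89,520 Ft

Parallel minimum levy:
  Base (reported book profit): 599,000 Ft
  Less exemption 29,000 Ft → base 570,000 Ft
  570,000 Ft × 11% = 62,700 Ft

Regular income tax:
  41,000 Ft × 9% = 3,690 Ft
  139,000 Ft × 14% = 19,460 Ft
  409,000 Ft × 25% = 102,250 Ft
  42,000 Ft × 36% = 15,120 Ft
  → 140,520 Ft
  Less low-income housing credit 51,000 Ft → 89,520 Ft

89,520 Ft > 62,700 Ft, so the regular income tax governs.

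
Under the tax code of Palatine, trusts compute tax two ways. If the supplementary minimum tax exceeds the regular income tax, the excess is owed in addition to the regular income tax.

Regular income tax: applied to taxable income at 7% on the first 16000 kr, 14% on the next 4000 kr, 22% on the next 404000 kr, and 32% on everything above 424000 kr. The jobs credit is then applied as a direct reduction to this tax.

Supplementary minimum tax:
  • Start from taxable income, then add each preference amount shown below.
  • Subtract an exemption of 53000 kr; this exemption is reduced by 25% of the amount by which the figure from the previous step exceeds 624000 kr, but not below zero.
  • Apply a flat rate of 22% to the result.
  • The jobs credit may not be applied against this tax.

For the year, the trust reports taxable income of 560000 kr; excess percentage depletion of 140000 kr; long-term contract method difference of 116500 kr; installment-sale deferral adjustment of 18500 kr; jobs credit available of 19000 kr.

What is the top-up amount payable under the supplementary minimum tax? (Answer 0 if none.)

68565 kr

Supplementary minimum tax:
  Adjusted income: 560000 kr + 140000 kr + 116500 kr + 18500 kr = 835000 kr
  Exemption: 53000 kr − 25% × (835000 kr − 624000 kr) = 53000 kr − 52750 kr = 250 kr
  Base: 835000 kr − 250 kr = 834750 kr
  834750 kr × 22% = 183645 kr

Regular income tax:
  16000 kr × 7% = 1120 kr
  4000 kr × 14% = 560 kr
  404000 kr × 22% = 88880 kr
  136000 kr × 32% = 43520 kr
  → 134080 kr
  Less jobs credit 19000 kr → 115080 kr

Excess of supplementary minimum tax over regular income tax: 183645 kr − 115080 kr = 68565 kr.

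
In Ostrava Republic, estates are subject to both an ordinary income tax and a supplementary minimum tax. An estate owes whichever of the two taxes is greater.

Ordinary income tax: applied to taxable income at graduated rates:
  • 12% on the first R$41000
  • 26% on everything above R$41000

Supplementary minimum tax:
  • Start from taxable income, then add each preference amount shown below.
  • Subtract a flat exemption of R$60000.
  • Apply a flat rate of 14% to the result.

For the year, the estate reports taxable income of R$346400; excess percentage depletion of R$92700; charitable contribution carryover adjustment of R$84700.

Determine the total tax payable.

R$84324

Ordinary income tax:
  R$41000 × 12% = R$4920
  R$305400 × 26% = R$79404
  → R$84324

Supplementary minimum tax:
  Adjusted income: R$346400 + R$92700 + R$84700 = R$523800
  Less exemption R$60000 → base R$463800
  R$463800 × 14% = R$64932

R$84324 > R$64932, so the ordinary income tax governs.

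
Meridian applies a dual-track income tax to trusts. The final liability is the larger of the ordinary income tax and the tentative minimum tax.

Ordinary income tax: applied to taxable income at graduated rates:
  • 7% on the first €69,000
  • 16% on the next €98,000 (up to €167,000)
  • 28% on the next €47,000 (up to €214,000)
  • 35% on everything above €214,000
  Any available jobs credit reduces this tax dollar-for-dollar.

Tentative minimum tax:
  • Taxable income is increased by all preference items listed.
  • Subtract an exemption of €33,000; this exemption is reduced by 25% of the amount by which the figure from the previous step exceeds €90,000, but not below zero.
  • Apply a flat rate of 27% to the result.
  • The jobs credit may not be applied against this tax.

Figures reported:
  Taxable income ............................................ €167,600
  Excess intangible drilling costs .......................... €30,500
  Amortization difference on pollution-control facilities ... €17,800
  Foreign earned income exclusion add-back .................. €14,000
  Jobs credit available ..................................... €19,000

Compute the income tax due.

€62,073

Tentative minimum tax:
  Adjusted income: €167,600 + €30,500 + €17,800 + €14,000 = €229,900
  Exemption: 25% × (€229,900 − €90,000) = €34,975 ≥ €33,000, so the exemption is fully phased out
  Base: €229,900 − €0 = €229,900
  €229,900 × 27% = €62,073

Ordinary income tax:
  €69,000 × 7% = €4,830
  €98,000 × 16% = €15,680
  €600 × 28% = €168
  → €20,678
  Less jobs credit €19,000 → €1,678

€62,073 > €1,678, so the tentative minimum tax is the binding amount.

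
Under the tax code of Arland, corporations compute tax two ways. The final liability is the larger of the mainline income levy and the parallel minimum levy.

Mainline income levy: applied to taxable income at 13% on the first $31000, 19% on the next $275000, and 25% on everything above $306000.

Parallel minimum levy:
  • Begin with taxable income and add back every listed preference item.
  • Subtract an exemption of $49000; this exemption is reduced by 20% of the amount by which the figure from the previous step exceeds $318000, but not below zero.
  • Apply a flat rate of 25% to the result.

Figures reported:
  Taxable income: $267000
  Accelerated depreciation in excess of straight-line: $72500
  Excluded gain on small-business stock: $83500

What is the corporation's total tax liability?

$98750

Mainline income levy:
  $31000 × 13% = $4030
  $236000 × 19% = $44840
  → $48870

Parallel minimum levy:
  Adjusted income: $267000 + $72500 + $83500 = $423000
  Exemption: $49000 − 20% × ($423000 − $318000) = $49000 − $21000 = $28000
  Base: $423000 − $28000 = $395000
  $395000 × 25% = $98750

$98750 > $48870, so the parallel minimum levy is the binding amount.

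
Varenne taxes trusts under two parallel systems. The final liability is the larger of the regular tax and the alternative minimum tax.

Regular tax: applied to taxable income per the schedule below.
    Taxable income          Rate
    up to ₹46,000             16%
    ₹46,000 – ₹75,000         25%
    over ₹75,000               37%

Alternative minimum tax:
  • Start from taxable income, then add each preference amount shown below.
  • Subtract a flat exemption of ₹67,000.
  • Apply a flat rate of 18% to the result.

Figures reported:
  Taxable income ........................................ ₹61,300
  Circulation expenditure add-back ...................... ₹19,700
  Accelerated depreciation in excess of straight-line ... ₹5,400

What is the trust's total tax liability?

₹11,185

Regular tax:
  ₹46,000 × 16% = ₹7,360
  ₹15,300 × 25% = ₹3,825
  → ₹11,185

Alternative minimum tax:
  Adjusted income: ₹61,300 + ₹19,700 + ₹5,400 = ₹86,400
  Less exemption ₹67,000 → base ₹19,400
  ₹19,400 × 18% = ₹3,492

₹11,185 > ₹3,492, so the regular tax governs.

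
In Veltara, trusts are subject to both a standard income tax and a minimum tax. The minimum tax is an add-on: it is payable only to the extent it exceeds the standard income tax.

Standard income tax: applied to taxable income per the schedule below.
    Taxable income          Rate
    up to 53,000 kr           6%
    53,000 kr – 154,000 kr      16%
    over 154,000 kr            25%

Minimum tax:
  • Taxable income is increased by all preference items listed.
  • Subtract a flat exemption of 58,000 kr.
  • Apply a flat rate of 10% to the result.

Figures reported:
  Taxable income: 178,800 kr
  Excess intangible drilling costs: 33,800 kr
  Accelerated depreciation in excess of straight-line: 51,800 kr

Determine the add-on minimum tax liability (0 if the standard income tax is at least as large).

0 kr

Standard income tax:
  53,000 kr × 6% = 3,180 kr
  101,000 kr × 16% = 16,160 kr
  24,800 kr × 25% = 6,200 kr
  → 25,540 kr

Minimum tax:
  Adjusted income: 178,800 kr + 33,800 kr + 51,800 kr = 264,400 kr
  Less exemption 58,000 kr → base 206,400 kr
  206,400 kr × 10% = 20,640 kr

20,640 kr ≤ 25,540 kr, so no add-on is due.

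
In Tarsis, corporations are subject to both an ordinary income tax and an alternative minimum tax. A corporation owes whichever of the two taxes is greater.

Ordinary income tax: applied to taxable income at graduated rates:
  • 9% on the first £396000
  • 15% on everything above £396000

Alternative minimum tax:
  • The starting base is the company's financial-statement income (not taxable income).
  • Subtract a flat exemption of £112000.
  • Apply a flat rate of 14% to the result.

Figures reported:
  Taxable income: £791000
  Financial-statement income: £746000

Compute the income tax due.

Ordinary income tax:
  £396000 × 9% = £35640
  £395000 × 15% = £59250
  → £94890

Alternative minimum tax:
  Base (financial-statement income): £746000
  Less exemption £112000 → base £634000
  £634000 × 14% = £88760

£94890 > £88760, so the ordinary income tax governs.

£94890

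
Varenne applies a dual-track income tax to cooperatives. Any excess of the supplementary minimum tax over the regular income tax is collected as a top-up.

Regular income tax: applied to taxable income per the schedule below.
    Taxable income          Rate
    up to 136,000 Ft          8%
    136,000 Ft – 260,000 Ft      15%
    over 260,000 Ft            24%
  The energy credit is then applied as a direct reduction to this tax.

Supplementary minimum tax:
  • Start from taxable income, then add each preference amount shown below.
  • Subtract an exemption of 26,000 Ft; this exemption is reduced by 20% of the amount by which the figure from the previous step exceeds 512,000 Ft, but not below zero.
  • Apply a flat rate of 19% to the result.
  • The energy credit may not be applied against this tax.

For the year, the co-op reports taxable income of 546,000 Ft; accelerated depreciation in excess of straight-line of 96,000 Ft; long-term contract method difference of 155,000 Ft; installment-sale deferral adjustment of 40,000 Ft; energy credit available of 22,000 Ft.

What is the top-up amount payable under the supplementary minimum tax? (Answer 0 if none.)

82,910 Ft

Regular income tax:
  136,000 Ft × 8% = 10,880 Ft
  124,000 Ft × 15% = 18,600 Ft
  286,000 Ft × 24% = 68,640 Ft
  → 98,120 Ft
  Less energy credit 22,000 Ft → 76,120 Ft

Supplementary minimum tax:
  Adjusted income: 546,000 Ft + 96,000 Ft + 155,000 Ft + 40,000 Ft = 837,000 Ft
  Exemption: 20% × (837,000 Ft − 512,000 Ft) = 65,000 Ft ≥ 26,000 Ft, so the exemption is fully phased out
  Base: 837,000 Ft − 0 Ft = 837,000 Ft
  837,000 Ft × 19% = 159,030 Ft

Excess of supplementary minimum tax over regular income tax: 159,030 Ft − 76,120 Ft = 82,910 Ft.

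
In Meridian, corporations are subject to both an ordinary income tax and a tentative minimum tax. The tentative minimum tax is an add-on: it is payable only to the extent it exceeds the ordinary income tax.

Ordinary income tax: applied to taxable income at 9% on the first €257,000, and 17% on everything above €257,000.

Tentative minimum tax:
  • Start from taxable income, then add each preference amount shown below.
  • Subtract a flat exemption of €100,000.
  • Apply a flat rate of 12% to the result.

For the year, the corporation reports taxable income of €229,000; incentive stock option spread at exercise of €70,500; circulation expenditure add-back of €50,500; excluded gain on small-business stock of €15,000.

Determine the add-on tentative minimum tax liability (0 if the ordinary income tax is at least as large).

Tentative minimum tax:
  Adjusted income: €229,000 + €70,500 + €50,500 + €15,000 = €365,000
  Less exemption €100,000 → base €265,000
  €265,000 × 12% = €31,800

Ordinary income tax:
  €229,000 × 9% = €20,610

Excess of tentative minimum tax over ordinary income tax: €31,800 − €20,610 = €11,190.

€11,190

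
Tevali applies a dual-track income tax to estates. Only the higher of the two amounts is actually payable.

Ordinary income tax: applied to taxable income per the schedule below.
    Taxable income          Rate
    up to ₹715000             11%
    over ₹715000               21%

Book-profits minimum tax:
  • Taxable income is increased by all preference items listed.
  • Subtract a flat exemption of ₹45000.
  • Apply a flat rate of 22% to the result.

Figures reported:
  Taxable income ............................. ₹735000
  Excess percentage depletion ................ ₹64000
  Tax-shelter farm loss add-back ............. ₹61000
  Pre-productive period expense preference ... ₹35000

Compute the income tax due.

Book-profits minimum tax:
  Adjusted income: ₹735000 + ₹64000 + ₹61000 + ₹35000 = ₹895000
  Less exemption ₹45000 → base ₹850000
  ₹850000 × 22% = ₹187000

Ordinary income tax:
  ₹715000 × 11% = ₹78650
  ₹20000 × 21% = ₹4200
  → ₹82850

₹187000 > ₹82850, so the book-profits minimum tax is the binding amount.

₹187000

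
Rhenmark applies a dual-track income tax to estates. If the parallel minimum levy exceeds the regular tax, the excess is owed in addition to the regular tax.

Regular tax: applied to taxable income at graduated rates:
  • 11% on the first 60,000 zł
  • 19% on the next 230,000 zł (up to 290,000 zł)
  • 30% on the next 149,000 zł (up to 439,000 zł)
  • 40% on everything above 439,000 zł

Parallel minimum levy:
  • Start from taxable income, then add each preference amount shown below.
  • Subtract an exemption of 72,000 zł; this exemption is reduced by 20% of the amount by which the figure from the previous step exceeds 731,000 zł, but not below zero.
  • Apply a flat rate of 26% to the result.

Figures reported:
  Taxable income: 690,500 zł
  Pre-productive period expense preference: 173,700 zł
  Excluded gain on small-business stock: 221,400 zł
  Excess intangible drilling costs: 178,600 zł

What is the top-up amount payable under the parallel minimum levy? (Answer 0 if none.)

133,092 zł

Parallel minimum levy:
  Adjusted income: 690,500 zł + 173,700 zł + 221,400 zł + 178,600 zł = 1,264,200 zł
  Exemption: 20% × (1,264,200 zł − 731,000 zł) = 106,640 zł ≥ 72,000 zł, so the exemption is fully phased out
  Base: 1,264,200 zł − 0 zł = 1,264,200 zł
  1,264,200 zł × 26% = 328,692 zł

Regular tax:
  60,000 zł × 11% = 6,600 zł
  230,000 zł × 19% = 43,700 zł
  149,000 zł × 30% = 44,700 zł
  251,500 zł × 40% = 100,600 zł
  → 195,600 zł

Excess of parallel minimum levy over regular tax: 328,692 zł − 195,600 zł = 133,092 zł.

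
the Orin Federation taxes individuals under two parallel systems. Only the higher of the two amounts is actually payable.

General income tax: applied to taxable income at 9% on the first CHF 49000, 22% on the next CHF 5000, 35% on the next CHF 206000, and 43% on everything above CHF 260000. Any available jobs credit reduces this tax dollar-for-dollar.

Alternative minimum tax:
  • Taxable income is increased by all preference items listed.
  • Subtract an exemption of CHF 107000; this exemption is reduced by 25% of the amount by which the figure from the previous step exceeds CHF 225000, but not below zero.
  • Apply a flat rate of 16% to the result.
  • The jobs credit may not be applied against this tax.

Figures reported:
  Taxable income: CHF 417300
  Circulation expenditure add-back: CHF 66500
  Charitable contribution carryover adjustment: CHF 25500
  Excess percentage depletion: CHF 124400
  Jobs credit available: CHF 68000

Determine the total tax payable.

General income tax:
  CHF 49000 × 9% = CHF 4410
  CHF 5000 × 22% = CHF 1100
  CHF 206000 × 35% = CHF 72100
  CHF 157300 × 43% = CHF 67639
  → CHF 145249
  Less jobs credit CHF 68000 → CHF 77249

Alternative minimum tax:
  Adjusted income: CHF 417300 + CHF 66500 + CHF 25500 + CHF 124400 = CHF 633700
  Exemption: CHF 107000 − 25% × (CHF 633700 − CHF 225000) = CHF 107000 − CHF 102175 = CHF 4825
  Base: CHF 633700 − CHF 4825 = CHF 628875
  CHF 628875 × 16% = CHF 100620

CHF 100620 > CHF 77249, so the alternative minimum tax is the binding amount.

CHF 100620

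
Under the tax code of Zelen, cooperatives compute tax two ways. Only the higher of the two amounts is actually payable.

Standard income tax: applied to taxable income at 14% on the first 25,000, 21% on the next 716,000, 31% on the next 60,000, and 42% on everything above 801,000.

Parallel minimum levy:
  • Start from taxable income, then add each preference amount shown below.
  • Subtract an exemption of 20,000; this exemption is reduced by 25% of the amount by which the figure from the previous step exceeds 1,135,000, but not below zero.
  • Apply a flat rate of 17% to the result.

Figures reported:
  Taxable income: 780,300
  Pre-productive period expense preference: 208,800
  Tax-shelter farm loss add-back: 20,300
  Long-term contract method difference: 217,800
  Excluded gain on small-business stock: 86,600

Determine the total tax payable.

Standard income tax:
  25,000 × 14% = 3,500
  716,000 × 21% = 150,360
  39,300 × 31% = 12,183
  → 166,043

Parallel minimum levy:
  Adjusted income: 780,300 + 208,800 + 20,300 + 217,800 + 86,600 = 1,313,800
  Exemption: 25% × (1,313,800 − 1,135,000) = 44,700 ≥ 20,000, so the exemption is fully phased out
  Base: 1,313,800 − 0 = 1,313,800
  1,313,800 × 17% = 223,346

223,346 > 166,043, so the parallel minimum levy is the binding amount.

223,346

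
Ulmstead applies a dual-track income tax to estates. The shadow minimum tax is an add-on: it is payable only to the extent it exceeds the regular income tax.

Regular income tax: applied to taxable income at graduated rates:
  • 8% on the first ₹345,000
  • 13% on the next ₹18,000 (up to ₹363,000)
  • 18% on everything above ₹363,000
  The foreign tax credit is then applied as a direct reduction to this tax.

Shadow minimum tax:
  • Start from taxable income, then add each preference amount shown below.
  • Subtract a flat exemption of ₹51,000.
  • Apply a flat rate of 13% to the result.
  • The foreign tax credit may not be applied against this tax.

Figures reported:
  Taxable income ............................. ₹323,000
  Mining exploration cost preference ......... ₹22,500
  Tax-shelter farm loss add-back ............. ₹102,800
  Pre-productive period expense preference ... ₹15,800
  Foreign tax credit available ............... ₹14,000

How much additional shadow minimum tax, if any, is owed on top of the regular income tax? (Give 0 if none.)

₹41,863

Regular income tax:
  ₹323,000 × 8% = ₹25,840
  Less foreign tax credit ₹14,000 → ₹11,840

Shadow minimum tax:
  Adjusted income: ₹323,000 + ₹22,500 + ₹102,800 + ₹15,800 = ₹464,100
  Less exemption ₹51,000 → base ₹413,100
  ₹413,100 × 13% = ₹53,703

Excess of shadow minimum tax over regular income tax: ₹53,703 − ₹11,840 = ₹41,863.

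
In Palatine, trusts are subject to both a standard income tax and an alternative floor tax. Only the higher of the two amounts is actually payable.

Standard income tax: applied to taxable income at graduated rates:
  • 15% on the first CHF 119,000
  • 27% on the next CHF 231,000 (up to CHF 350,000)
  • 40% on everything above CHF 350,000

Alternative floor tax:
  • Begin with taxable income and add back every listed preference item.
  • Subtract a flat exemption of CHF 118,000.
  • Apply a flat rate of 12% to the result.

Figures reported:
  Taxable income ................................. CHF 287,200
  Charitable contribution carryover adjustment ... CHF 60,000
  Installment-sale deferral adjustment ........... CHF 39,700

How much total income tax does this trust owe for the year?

Alternative floor tax:
  Adjusted income: CHF 287,200 + CHF 60,000 + CHF 39,700 = CHF 386,900
  Less exemption CHF 118,000 → base CHF 268,900
  CHF 268,900 × 12% = CHF 32,268

Standard income tax:
  CHF 119,000 × 15% = CHF 17,850
  CHF 168,200 × 27% = CHF 45,414
  → CHF 63,264

CHF 63,264 > CHF 32,268, so the standard income tax governs.

CHF 63,264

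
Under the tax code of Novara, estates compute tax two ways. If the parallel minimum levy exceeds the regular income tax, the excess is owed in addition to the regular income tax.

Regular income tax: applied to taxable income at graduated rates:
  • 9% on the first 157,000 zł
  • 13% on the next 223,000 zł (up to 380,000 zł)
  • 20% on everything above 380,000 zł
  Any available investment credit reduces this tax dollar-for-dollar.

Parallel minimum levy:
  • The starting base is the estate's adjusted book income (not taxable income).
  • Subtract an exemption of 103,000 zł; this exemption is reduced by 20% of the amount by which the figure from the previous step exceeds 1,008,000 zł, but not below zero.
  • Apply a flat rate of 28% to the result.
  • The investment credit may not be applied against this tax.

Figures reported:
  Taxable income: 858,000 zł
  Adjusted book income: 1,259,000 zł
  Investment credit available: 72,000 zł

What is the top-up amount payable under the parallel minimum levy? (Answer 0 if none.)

Regular income tax:
  157,000 zł × 9% = 14,130 zł
  223,000 zł × 13% = 28,990 zł
  478,000 zł × 20% = 95,600 zł
  → 138,720 zł
  Less investment credit 72,000 zł → 66,720 zł

Parallel minimum levy:
  Base (adjusted book income): 1,259,000 zł
  Exemption: 103,000 zł − 20% × (1,259,000 zł − 1,008,000 zł) = 103,000 zł − 50,200 zł = 52,800 zł
  Base: 1,259,000 zł − 52,800 zł = 1,206,200 zł
  1,206,200 zł × 28% = 337,736 zł

Excess of parallel minimum levy over regular income tax: 337,736 zł − 66,720 zł = 271,016 zł.

271,016 zł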